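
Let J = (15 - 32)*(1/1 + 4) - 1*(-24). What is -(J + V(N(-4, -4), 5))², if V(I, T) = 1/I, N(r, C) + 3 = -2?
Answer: -93636/25 ≈ -3745.4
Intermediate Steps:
N(r, C) = -5 (N(r, C) = -3 - 2 = -5)
J = -61 (J = -17*(1 + 4) + 24 = -17*5 + 24 = -85 + 24 = -61)
-(J + V(N(-4, -4), 5))² = -(-61 + 1/(-5))² = -(-61 - ⅕)² = -(-306/5)² = -1*93636/25 = -93636/25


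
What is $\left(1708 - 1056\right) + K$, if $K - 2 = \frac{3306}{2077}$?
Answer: $\frac{1361664}{2077} \approx 655.59$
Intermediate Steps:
$K = \frac{7460}{2077}$ ($K = 2 + \frac{3306}{2077} = \frac{7460}{2077} \approx 3.5917$)
$\left(1708 - 1056\right) + K = \left(1708 - 1056\right) + \frac{7460}{2077} = 652 + \frac{7460}{2077} = \frac{1361664}{2077}$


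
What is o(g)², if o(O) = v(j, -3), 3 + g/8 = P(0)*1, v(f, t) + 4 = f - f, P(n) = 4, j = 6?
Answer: 16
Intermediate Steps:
v(f, t) = -4 (v(f, t) = -4 + (f - f) = -4 + 0 = -4)
g = 8 (g = -24 + 8*(4*1) = -24 + 8*4 = -24 + 32 = 8)
o(O) = -4
o(g)² = (-4)² = 16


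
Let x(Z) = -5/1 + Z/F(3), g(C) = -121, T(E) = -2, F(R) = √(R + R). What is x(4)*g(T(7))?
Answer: 605 - 242*√6/3 ≈ 407.41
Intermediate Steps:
F(R) = √2*√R (F(R) = √(2*R) = √2*√R)
x(Z) = -5 + Z*√6/6 (x(Z) = -5/1 + Z/((√2*√3)) = -5*1 + Z/(√6) = -5 + Z*(√6/6) = -5 + Z*√6/6)
x(4)*g(T(7)) = (-5 + (⅙)*4*√6)*(-121) = (-5 + 2*√6/3)*(-121) = 605 - 242*√6/3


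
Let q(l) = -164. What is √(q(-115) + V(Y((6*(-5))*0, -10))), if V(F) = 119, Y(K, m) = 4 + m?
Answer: 3*I*√5 ≈ 6.7082*I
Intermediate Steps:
√(q(-115) + V(Y((6*(-5))*0, -10))) = √(-164 + 119) = √(-45) = 3*I*√5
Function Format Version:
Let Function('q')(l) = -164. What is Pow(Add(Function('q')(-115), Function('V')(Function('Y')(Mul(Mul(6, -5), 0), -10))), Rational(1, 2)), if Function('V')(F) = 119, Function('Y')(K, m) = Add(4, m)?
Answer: Mul(3, I, Pow(5, Rational(1, 2))) ≈ Mul(6.7082, I)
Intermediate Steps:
Pow(Add(Function('q')(-115), Function('V')(Function('Y')(Mul(Mul(6, -5), 0), -10))), Rational(1, 2)) = Pow(Add(-164, 119), Rational(1, 2)) = Pow(-45, Rational(1, 2)) = Mul(3, I, Pow(5, Rational(1, 2)))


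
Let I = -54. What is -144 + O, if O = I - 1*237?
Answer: -435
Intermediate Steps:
O = -291 (O = -54 - 1*237 = -54 - 237 = -291)
-144 + O = -144 - 291 = -435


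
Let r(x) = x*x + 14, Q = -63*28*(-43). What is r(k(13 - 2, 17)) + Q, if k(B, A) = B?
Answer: 75987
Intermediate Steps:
Q = 75852 (Q = -1764*(-43) = 75852)
r(x) = 14 + x**2 (r(x) = x**2 + 14 = 14 + x**2)
r(k(13 - 2, 17)) + Q = (14 + (13 - 2)**2) + 75852 = (14 + 11**2) + 75852 = (14 + 121) + 75852 = 135 + 75852 = 75987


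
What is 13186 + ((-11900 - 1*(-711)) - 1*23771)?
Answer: -21774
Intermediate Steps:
13186 + ((-11900 - 1*(-711)) - 1*23771) = 13186 + ((-11900 + 711) - 23771) = 13186 + (-11189 - 23771) = 13186 - 34960 = -21774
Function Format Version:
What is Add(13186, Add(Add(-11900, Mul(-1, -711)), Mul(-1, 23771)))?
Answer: -21774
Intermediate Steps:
Add(13186, Add(Add(-11900, Mul(-1, -711)), Mul(-1, 23771))) = Add(13186, Add(Add(-11900, 711), -23771)) = Add(13186, Add(-11189, -23771)) = Add(13186, -34960) = -21774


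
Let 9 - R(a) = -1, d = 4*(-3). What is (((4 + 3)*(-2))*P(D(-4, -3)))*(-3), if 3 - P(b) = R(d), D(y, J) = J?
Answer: -294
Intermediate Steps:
d = -12
R(a) = 10 (R(a) = 9 - 1*(-1) = 9 + 1 = 10)
P(b) = -7 (P(b) = 3 - 1*10 = 3 - 10 = -7)
(((4 + 3)*(-2))*P(D(-4, -3)))*(-3) = (((4 + 3)*(-2))*(-7))*(-3) = ((7*(-2))*(-7))*(-3) = -14*(-7)*(-3) = 98*(-3) = -294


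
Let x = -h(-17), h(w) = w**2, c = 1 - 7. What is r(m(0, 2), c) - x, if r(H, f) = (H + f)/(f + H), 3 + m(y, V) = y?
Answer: 290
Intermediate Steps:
c = -6
m(y, V) = -3 + y
r(H, f) = 1 (r(H, f) = (H + f)/(H + f) = 1)
x = -289 (x = -1*(-17)**2 = -1*289 = -289)
r(m(0, 2), c) - x = 1 - 1*(-289) = 1 + 289 = 290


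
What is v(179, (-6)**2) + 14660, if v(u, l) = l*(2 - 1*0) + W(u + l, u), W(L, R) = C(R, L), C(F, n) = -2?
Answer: 14730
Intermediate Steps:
W(L, R) = -2
v(u, l) = -2 + 2*l (v(u, l) = l*(2 - 1*0) - 2 = l*(2 + 0) - 2 = l*2 - 2 = 2*l - 2 = -2 + 2*l)
v(179, (-6)**2) + 14660 = (-2 + 2*(-6)**2) + 14660 = (-2 + 2*36) + 14660 = (-2 + 72) + 14660 = 70 + 14660 = 14730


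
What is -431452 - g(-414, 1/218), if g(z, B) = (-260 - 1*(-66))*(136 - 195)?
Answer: -442898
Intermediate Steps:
g(z, B) = 11446 (g(z, B) = (-260 + 66)*(-59) = -194*(-59) = 11446)
-431452 - g(-414, 1/218) = -431452 - 1*11446 = -431452 - 11446 = -442898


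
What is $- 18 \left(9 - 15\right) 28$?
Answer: $3024$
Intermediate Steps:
$- 18 \left(9 - 15\right) 28 = \left(-18\right) \left(-6\right) 28 = 108 \cdot 28 = 3024$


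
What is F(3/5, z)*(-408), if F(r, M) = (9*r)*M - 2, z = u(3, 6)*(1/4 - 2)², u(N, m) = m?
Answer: -198339/5 ≈ -39668.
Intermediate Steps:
z = 147/8 (z = 6*(1/4 - 2)² = 6*(¼ - 2)² = 6*(-7/4)² = 6*(49/16) = 147/8 ≈ 18.375)
F(r, M) = -2 + 9*M*r (F(r, M) = 9*M*r - 2 = -2 + 9*M*r)
F(3/5, z)*(-408) = (-2 + 9*(147/8)*(3/5))*(-408) = (-2 + 9*(147/8)*(3*(⅕)))*(-408) = (-2 + 9*(147/8)*(⅗))*(-408) = (-2 + 3969/40)*(-408) = (3889/40)*(-408) = -198339/5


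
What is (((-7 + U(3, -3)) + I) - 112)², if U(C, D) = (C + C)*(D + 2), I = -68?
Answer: 37249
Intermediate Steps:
U(C, D) = 2*C*(2 + D) (U(C, D) = (2*C)*(2 + D) = 2*C*(2 + D))
(((-7 + U(3, -3)) + I) - 112)² = (((-7 + 2*3*(2 - 3)) - 68) - 112)² = (((-7 + 2*3*(-1)) - 68) - 112)² = (((-7 - 6) - 68) - 112)² = ((-13 - 68) - 112)² = (-81 - 112)² = (-193)² = 37249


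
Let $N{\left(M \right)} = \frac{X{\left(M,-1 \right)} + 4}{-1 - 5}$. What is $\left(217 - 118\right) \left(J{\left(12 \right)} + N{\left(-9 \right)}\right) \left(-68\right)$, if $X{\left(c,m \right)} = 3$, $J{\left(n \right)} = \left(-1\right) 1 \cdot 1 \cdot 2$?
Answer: $21318$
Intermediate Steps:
$J{\left(n \right)} = -2$ ($J{\left(n \right)} = \left(-1\right) 1 \cdot 2 = \left(-1\right) 2 = -2$)
$N{\left(M \right)} = - \frac{7}{6}$ ($N{\left(M \right)} = \frac{3 + 4}{-1 - 5} = \frac{7}{-6} = 7 \left(- \frac{1}{6}\right) = - \frac{7}{6}$)
$\left(217 - 118\right) \left(J{\left(12 \right)} + N{\left(-9 \right)}\right) \left(-68\right) = \left(217 - 118\right) \left(-2 - \frac{7}{6}\right) \left(-68\right) = 99 \left(- \frac{19}{6}\right) \left(-68\right) = \left(- \frac{627}{2}\right) \left(-68\right) = 21318$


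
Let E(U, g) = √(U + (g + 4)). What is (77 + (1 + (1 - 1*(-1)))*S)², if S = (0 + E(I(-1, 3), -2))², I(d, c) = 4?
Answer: 9025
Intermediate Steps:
E(U, g) = √(4 + U + g) (E(U, g) = √(U + (4 + g)) = √(4 + U + g))
S = 6 (S = (0 + √(4 + 4 - 2))² = (0 + √6)² = (√6)² = 6)
(77 + (1 + (1 - 1*(-1)))*S)² = (77 + (1 + (1 - 1*(-1)))*6)² = (77 + (1 + (1 + 1))*6)² = (77 + (1 + 2)*6)² = (77 + 3*6)² = (77 + 18)² = 95² = 9025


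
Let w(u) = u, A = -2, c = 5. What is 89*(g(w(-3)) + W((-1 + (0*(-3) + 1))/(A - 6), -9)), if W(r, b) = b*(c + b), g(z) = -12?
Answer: 2136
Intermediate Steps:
W(r, b) = b*(5 + b)
89*(g(w(-3)) + W((-1 + (0*(-3) + 1))/(A - 6), -9)) = 89*(-12 - 9*(5 - 9)) = 89*(-12 - 9*(-4)) = 89*(-12 + 36) = 89*24 = 2136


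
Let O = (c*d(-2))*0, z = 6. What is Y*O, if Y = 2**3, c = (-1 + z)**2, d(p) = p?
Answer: 0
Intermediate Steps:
c = 25 (c = (-1 + 6)**2 = 5**2 = 25)
O = 0 (O = (25*(-2))*0 = -50*0 = 0)
Y = 8
Y*O = 8*0 = 0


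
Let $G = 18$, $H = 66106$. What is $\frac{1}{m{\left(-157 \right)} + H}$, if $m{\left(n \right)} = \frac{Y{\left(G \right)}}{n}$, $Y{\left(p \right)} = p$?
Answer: $\frac{157}{10378624} \approx 1.5127 \cdot 10^{-5}$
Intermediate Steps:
$m{\left(n \right)} = \frac{18}{n}$
$\frac{1}{m{\left(-157 \right)} + H} = \frac{1}{\frac{18}{-157} + 66106} = \frac{1}{18 \left(- \frac{1}{157}\right) + 66106} = \frac{1}{- \frac{18}{157} + 66106} = \frac{1}{\frac{10378624}{157}} = \frac{157}{10378624}$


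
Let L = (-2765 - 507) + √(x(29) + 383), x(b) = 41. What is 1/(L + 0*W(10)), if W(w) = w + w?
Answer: -409/1338195 - √106/5352780 ≈ -0.00030756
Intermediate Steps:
W(w) = 2*w
L = -3272 + 2*√106 (L = (-2765 - 507) + √(41 + 383) = -3272 + √424 = -3272 + 2*√106 ≈ -3251.4)
1/(L + 0*W(10)) = 1/((-3272 + 2*√106) + 0*(2*10)) = 1/((-3272 + 2*√106) + 0*20) = 1/((-3272 + 2*√106) + 0) = 1/(-3272 + 2*√106)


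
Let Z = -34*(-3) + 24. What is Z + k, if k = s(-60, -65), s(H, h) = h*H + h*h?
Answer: 8251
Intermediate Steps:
s(H, h) = h² + H*h (s(H, h) = H*h + h² = h² + H*h)
Z = 126 (Z = 102 + 24 = 126)
k = 8125 (k = -65*(-60 - 65) = -65*(-125) = 8125)
Z + k = 126 + 8125 = 8251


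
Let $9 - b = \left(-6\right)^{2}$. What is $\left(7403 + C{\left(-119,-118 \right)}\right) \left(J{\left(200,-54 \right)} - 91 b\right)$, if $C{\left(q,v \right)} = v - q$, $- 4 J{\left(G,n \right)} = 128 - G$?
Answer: $18324900$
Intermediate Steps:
$b = -27$ ($b = 9 - \left(-6\right)^{2} = 9 - 36 = -27$)
$J{\left(G,n \right)} = -32 + \frac{G}{4}$ ($J{\left(G,n \right)} = - \frac{128 - G}{4} = -32 + \frac{G}{4}$)
$\left(7403 + C{\left(-119,-118 \right)}\right) \left(J{\left(200,-54 \right)} - 91 b\right) = \left(7403 - -1\right) \left(\left(-32 + \frac{1}{4} \cdot 200\right) - -2457\right) = \left(7403 + \left(-118 + 119\right)\right) \left(\left(-32 + 50\right) + 2457\right) = \left(7403 + 1\right) \left(18 + 2457\right) = 7404 \cdot 2475 = 18324900$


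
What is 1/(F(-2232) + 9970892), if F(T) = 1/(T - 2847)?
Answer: 5079/50642160467 ≈ 1.0029e-7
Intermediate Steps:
F(T) = 1/(-2847 + T)
1/(F(-2232) + 9970892) = 1/(1/(-2847 - 2232) + 9970892) = 1/(1/(-5079) + 9970892) = 1/(-1/5079 + 9970892) = 1/(50642160467/5079) = 5079/50642160467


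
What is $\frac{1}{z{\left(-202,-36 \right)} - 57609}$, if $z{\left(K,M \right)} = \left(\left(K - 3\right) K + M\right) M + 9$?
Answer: $- \frac{1}{1547064} \approx -6.4639 \cdot 10^{-7}$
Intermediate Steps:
$z{\left(K,M \right)} = 9 + M \left(M + K \left(-3 + K\right)\right)$ ($z{\left(K,M \right)} = \left(\left(K - 3\right) K + M\right) M + 9 = \left(\left(-3 + K\right) K + M\right) M + 9 = \left(K \left(-3 + K\right) + M\right) M + 9 = \left(M + K \left(-3 + K\right)\right) M + 9 = M \left(M + K \left(-3 + K\right)\right) + 9 = 9 + M \left(M + K \left(-3 + K\right)\right)$)
$\frac{1}{z{\left(-202,-36 \right)} - 57609} = \frac{1}{\left(9 + \left(-36\right)^{2} - 36 \left(-202\right)^{2} - \left(-606\right) \left(-36\right)\right) - 57609} = \frac{1}{\left(9 + 1296 - 1468944 - 21816\right) - 57609} = \frac{1}{-1489455 - 57609} = \frac{1}{-1547064} = - \frac{1}{1547064}$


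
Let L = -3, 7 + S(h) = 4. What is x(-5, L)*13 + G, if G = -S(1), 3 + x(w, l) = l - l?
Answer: -36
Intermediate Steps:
S(h) = -3 (S(h) = -7 + 4 = -3)
x(w, l) = -3 (x(w, l) = -3 + (l - l) = -3 + 0 = -3)
G = 3 (G = -1*(-3) = 3)
x(-5, L)*13 + G = -3*13 + 3 = -39 + 3 = -36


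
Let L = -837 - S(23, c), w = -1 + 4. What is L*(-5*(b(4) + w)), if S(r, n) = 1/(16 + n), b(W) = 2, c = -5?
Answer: 230200/11 ≈ 20927.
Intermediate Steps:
w = 3
L = -9208/11 (L = -837 - 1/(16 - 5) = -837 - 1/11 = -9208/11 ≈ -837.09)
L*(-5*(b(4) + w)) = -(-46040)*(2 + 3)/11 = -(-46040)*5/11 = -9208/11*(-25) = 230200/11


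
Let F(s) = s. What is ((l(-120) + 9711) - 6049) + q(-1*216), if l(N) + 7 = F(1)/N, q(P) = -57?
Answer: 431759/120 ≈ 3598.0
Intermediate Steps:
l(N) = -7 + 1/N
((l(-120) + 9711) - 6049) + q(-1*216) = (((-7 + 1/(-120)) + 9711) - 6049) - 57 = (((-7 - 1/120) + 9711) - 6049) - 57 = ((-841/120 + 9711) - 6049) - 57 = (1164479/120 - 6049) - 57 = 438599/120 - 57 = 431759/120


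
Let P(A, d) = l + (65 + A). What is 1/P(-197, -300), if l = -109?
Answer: -1/241 ≈ -0.0041494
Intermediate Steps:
P(A, d) = -44 + A (P(A, d) = -109 + (65 + A) = -44 + A)
1/P(-197, -300) = 1/(-44 - 197) = 1/(-241) = -1/241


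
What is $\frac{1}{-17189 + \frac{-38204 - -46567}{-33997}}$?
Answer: $- \frac{33997}{584382796} \approx -5.8176 \cdot 10^{-5}$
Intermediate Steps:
$\frac{1}{-17189 + \frac{-38204 - -46567}{-33997}} = \frac{1}{-17189 + \left(-38204 + 46567\right) \left(- \frac{1}{33997}\right)} = \frac{1}{-17189 + 8363 \left(- \frac{1}{33997}\right)} = \frac{1}{-17189 - \frac{8363}{33997}} = \frac{1}{- \frac{584382796}{33997}} = - \frac{33997}{584382796}$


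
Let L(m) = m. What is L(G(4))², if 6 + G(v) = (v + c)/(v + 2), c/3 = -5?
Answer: 2209/36 ≈ 61.361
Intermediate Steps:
c = -15 (c = 3*(-5) = -15)
G(v) = -6 + (-15 + v)/(2 + v) (G(v) = -6 + (v - 15)/(v + 2) = -6 + (-15 + v)/(2 + v))
L(G(4))² = ((-27 - 5*4)/(2 + 4))² = ((-27 - 20)/6)² = ((⅙)*(-47))² = (-47/6)² = 2209/36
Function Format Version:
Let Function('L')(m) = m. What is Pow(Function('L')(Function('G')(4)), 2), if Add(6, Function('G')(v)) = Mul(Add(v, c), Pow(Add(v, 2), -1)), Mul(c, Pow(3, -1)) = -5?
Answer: Rational(2209, 36) ≈ 61.361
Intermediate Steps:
c = -15 (c = Mul(3, -5) = -15)
Function('G')(v) = Add(-6, Mul(Pow(Add(2, v), -1), Add(-15, v))) (Function('G')(v) = Add(-6, Mul(Add(v, -15), Pow(Add(v, 2), -1))) = Add(-6, Mul(Add(-15, v), Pow(Add(2, v), -1))) = Add(-6, Mul(Pow(Add(2, v), -1), Add(-15, v))))
Pow(Function('L')(Function('G')(4)), 2) = Pow(Mul(Pow(Add(2, 4), -1), Add(-27, Mul(-5, 4))), 2) = Pow(Mul(Pow(6, -1), Add(-27, -20)), 2) = Pow(Mul(Rational(1, 6), -47), 2) = Pow(Rational(-47, 6), 2) = Rational(2209, 36)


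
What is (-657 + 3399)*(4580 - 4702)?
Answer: -334524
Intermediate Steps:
(-657 + 3399)*(4580 - 4702) = 2742*(-122) = -334524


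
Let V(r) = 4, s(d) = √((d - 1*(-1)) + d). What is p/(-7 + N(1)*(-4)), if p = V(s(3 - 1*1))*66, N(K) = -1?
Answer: -88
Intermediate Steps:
s(d) = √(1 + 2*d) (s(d) = √((d + 1) + d) = √((1 + d) + d) = √(1 + 2*d))
p = 264 (p = 4*66 = 264)
p/(-7 + N(1)*(-4)) = 264/(-7 - 1*(-4)) = 264/(-7 + 4) = 264/(-3) = 264*(-⅓) = -88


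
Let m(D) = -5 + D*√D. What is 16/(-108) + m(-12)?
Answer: -139/27 - 24*I*√3 ≈ -5.1481 - 41.569*I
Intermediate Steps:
m(D) = -5 + D^(3/2)
16/(-108) + m(-12) = 16/(-108) + (-5 + (-12)^(3/2)) = 16*(-1/108) + (-5 - 24*I*√3) = -4/27 + (-5 - 24*I*√3) = -139/27 - 24*I*√3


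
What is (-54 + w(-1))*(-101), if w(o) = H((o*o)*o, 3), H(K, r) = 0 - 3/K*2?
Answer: 4848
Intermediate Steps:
H(K, r) = -6/K (H(K, r) = 0 - 6/K = -6/K)
w(o) = -6/o³
(-54 + w(-1))*(-101) = (-54 - 6/(-1)³)*(-101) = (-54 - 6*(-1))*(-101) = (-54 + 6)*(-101) = -48*(-101) = 4848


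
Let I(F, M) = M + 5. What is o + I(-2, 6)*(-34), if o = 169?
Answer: -205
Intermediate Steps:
I(F, M) = 5 + M
o + I(-2, 6)*(-34) = 169 + (5 + 6)*(-34) = 169 + 11*(-34) = 169 - 374 = -205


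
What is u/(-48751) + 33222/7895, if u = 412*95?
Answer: 1310595422/384889145 ≈ 3.4051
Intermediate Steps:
u = 39140
u/(-48751) + 33222/7895 = 39140/(-48751) + 33222/7895 = 39140*(-1/48751) + 33222*(1/7895) = -39140/48751 + 33222/7895 = 1310595422/384889145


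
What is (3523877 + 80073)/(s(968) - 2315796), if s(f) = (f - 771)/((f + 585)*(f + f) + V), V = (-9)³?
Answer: -10833037622050/6961002564487 ≈ -1.5562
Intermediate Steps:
V = -729
s(f) = (-771 + f)/(-729 + 2*f*(585 + f)) (s(f) = (f - 771)/((f + 585)*(f + f) - 729) = (-771 + f)/((585 + f)*(2*f) - 729) = (-771 + f)/(2*f*(585 + f) - 729) = (-771 + f)/(-729 + 2*f*(585 + f)))
(3523877 + 80073)/(s(968) - 2315796) = (3523877 + 80073)/((-771 + 968)/(-729 + 2*968² + 1170*968) - 2315796) = 3603950/(197/(-729 + 2*937024 + 1132560) - 2315796) = 3603950/(197/(-729 + 1874048 + 1132560) - 2315796) = 3603950/(197/3005879 - 2315796) = 3603950/(-6961002564487/3005879) = 3603950*(-3005879/6961002564487) = -10833037622050/6961002564487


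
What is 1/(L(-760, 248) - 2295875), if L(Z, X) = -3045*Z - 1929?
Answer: 1/16396 ≈ 6.0990e-5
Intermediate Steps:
L(Z, X) = -1929 - 3045*Z
1/(L(-760, 248) - 2295875) = 1/((-1929 - 3045*(-760)) - 2295875) = 1/((-1929 + 2314200) - 2295875) = 1/(2312271 - 2295875) = 1/16396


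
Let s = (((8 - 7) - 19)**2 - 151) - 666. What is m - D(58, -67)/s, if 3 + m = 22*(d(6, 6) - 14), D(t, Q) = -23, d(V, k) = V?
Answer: -88270/493 ≈ -179.05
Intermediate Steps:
s = -493 (s = ((1 - 19)**2 - 151) - 666 = ((-18)**2 - 151) - 666 = (324 - 151) - 666 = 173 - 666 = -493)
m = -179 (m = -3 + 22*(6 - 14) = -3 + 22*(-8) = -3 - 176 = -179)
m - D(58, -67)/s = -179 - (-23)/(-493) = -179 - (-23)*(-1)/493 = -179 - 1*23/493 = -179 - 23/493 = -88270/493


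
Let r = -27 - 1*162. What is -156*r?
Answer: 29484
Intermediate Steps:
r = -189 (r = -27 - 162 = -189)
-156*r = -156*(-189) = 29484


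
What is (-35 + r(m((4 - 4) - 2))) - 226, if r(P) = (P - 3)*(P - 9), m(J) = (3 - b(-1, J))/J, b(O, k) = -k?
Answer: -911/4 ≈ -227.75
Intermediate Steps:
m(J) = (3 + J)/J (m(J) = (3 - (-1)*J)/J = (3 + J)/J)
r(P) = (-9 + P)*(-3 + P) (r(P) = (-3 + P)*(-9 + P) = (-9 + P)*(-3 + P))
(-35 + r(m((4 - 4) - 2))) - 226 = (-35 + (27 + ((3 + ((4 - 4) - 2))/((4 - 4) - 2))**2 - 12*(3 + ((4 - 4) - 2))/((4 - 4) - 2))) - 226 = (-35 + (27 + ((3 + (0 - 2))/(0 - 2))**2 - 12*(3 + (0 - 2))/(0 - 2))) - 226 = (-35 + (27 + ((3 - 2)/(-2))**2 - 12*(3 - 2)/(-2))) - 226 = (-35 + (27 + (-1/2*1)**2 - (-6))) - 226 = (-35 + (27 + (-1/2)**2 - 12*(-1/2))) - 226 = (-35 + (27 + 1/4 + 6)) - 226 = (-35 + 133/4) - 226 = -7/4 - 226 = -911/4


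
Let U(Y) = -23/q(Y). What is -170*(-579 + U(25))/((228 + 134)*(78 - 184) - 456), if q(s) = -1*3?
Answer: -4285/1713 ≈ -2.5015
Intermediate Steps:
q(s) = -3
U(Y) = 23/3 (U(Y) = -23/(-3) = -23*(-⅓) = 23/3)
-170*(-579 + U(25))/((228 + 134)*(78 - 184) - 456) = -170*(-579 + 23/3)/((228 + 134)*(78 - 184) - 456) = -(-291380)/(3*(362*(-106) - 456)) = -(-291380)/(3*(-38372 - 456)) = -(-291380)/(3*(-38828)) = -(-291380)*(-1)/(3*38828) = -170*857/58242 = -4285/1713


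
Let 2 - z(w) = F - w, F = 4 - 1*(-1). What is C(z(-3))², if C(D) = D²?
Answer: 1296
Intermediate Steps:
F = 5 (F = 4 + 1 = 5)
z(w) = -3 + w (z(w) = 2 - (5 - w) = 2 + (-5 + w) = -3 + w)
C(z(-3))² = ((-3 - 3)²)² = ((-6)²)² = 36² = 1296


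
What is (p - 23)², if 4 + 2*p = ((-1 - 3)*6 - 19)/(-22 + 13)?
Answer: 165649/324 ≈ 511.26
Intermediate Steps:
p = 7/18 (p = -2 + (((-1 - 3)*6 - 19)/(-22 + 13))/2 = -2 + ((-4*6 - 19)/(-9))/2 = -2 + ((-24 - 19)*(-⅑))/2 = -2 + (-43*(-⅑))/2 = -2 + (½)*(43/9) = -2 + 43/18 = 7/18 ≈ 0.38889)
(p - 23)² = (7/18 - 23)² = (-407/18)² = 165649/324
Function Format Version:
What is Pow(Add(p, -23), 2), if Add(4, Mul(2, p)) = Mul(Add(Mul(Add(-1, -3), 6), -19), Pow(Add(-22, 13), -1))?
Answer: Rational(165649, 324) ≈ 511.26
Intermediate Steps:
p = Rational(7, 18) (p = Add(-2, Mul(Rational(1, 2), Mul(Add(Mul(Add(-1, -3), 6), -19), Pow(Add(-22, 13), -1)))) = Add(-2, Mul(Rational(1, 2), Mul(Add(Mul(-4, 6), -19), Pow(-9, -1)))) = Add(-2, Mul(Rational(1, 2), Mul(Add(-24, -19), Rational(-1, 9)))) = Add(-2, Mul(Rational(1, 2), Mul(-43, Rational(-1, 9)))) = Add(-2, Mul(Rational(1, 2), Rational(43, 9))) = Add(-2, Rational(43, 18)) = Rational(7, 18) ≈ 0.38889)
Pow(Add(p, -23), 2) = Pow(Add(Rational(7, 18), -23), 2) = Pow(Rational(-407, 18), 2) = Rational(165649, 324)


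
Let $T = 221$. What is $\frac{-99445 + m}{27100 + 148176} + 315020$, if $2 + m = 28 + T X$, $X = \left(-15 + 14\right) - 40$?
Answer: $\frac{13803834260}{43819} \approx 3.1502 \cdot 10^{5}$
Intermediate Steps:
$X = -41$ ($X = -1 - 40 = -41$)
$m = -9035$ ($m = -2 + \left(28 + 221 \left(-41\right)\right) = -2 + \left(28 - 9061\right) = -2 - 9033 = -9035$)
$\frac{-99445 + m}{27100 + 148176} + 315020 = \frac{-99445 - 9035}{27100 + 148176} + 315020 = - \frac{108480}{175276} + 315020 = \left(-108480\right) \frac{1}{175276} + 315020 = - \frac{27120}{43819} + 315020 = \frac{13803834260}{43819}$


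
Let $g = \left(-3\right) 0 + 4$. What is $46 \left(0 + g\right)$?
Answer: $184$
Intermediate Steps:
$g = 4$ ($g = 0 + 4 = 4$)
$46 \left(0 + g\right) = 46 \left(0 + 4\right) = 46 \cdot 4 = 184$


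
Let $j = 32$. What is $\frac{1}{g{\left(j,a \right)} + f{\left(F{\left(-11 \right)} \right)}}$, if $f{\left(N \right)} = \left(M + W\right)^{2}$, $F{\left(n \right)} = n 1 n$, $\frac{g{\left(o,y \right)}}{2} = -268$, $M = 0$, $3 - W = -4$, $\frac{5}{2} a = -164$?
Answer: $- \frac{1}{487} \approx -0.0020534$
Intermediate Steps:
$a = - \frac{328}{5}$ ($a = \frac{2}{5} \left(-164\right) = - \frac{328}{5} \approx -65.6$)
$W = 7$ ($W = 3 - -4 = 3 + 4 = 7$)
$g{\left(o,y \right)} = -536$ ($g{\left(o,y \right)} = 2 \left(-268\right) = -536$)
$F{\left(n \right)} = n^{2}$ ($F{\left(n \right)} = n n = n^{2}$)
$f{\left(N \right)} = 49$ ($f{\left(N \right)} = \left(0 + 7\right)^{2} = 7^{2} = 49$)
$\frac{1}{g{\left(j,a \right)} + f{\left(F{\left(-11 \right)} \right)}} = \frac{1}{-536 + 49} = \frac{1}{-487} = - \frac{1}{487}$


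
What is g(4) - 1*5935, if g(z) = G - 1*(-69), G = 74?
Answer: -5792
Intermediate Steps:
g(z) = 143 (g(z) = 74 - 1*(-69) = 74 + 69 = 143)
g(4) - 1*5935 = 143 - 1*5935 = 143 - 5935 = -5792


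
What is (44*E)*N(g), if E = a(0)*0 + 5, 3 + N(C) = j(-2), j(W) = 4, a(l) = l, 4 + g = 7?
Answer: 220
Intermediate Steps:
g = 3 (g = -4 + 7 = 3)
N(C) = 1 (N(C) = -3 + 4 = 1)
E = 5 (E = 0*0 + 5 = 0 + 5 = 5)
(44*E)*N(g) = (44*5)*1 = 220*1 = 220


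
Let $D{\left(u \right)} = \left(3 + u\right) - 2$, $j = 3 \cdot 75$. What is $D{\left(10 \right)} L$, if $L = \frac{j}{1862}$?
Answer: $\frac{2475}{1862} \approx 1.3292$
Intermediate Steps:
$j = 225$
$L = \frac{225}{1862} \approx 0.12084$
$D{\left(u \right)} = 1 + u$
$D{\left(10 \right)} L = \left(1 + 10\right) \frac{225}{1862} = 11 \cdot \frac{225}{1862} = \frac{2475}{1862}$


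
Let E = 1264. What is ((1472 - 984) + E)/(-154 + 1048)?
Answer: 292/149 ≈ 1.9597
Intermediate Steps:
((1472 - 984) + E)/(-154 + 1048) = ((1472 - 984) + 1264)/(-154 + 1048) = (488 + 1264)/894 = 1752*(1/894) = 292/149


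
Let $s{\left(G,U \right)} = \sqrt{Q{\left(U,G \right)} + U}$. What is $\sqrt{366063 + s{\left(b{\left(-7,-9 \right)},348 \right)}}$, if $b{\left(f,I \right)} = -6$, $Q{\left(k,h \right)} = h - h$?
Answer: $\sqrt{366063 + 2 \sqrt{87}} \approx 605.05$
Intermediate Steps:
$Q{\left(k,h \right)} = 0$
$s{\left(G,U \right)} = \sqrt{U}$ ($s{\left(G,U \right)} = \sqrt{0 + U} = \sqrt{U}$)
$\sqrt{366063 + s{\left(b{\left(-7,-9 \right)},348 \right)}} = \sqrt{366063 + \sqrt{348}} = \sqrt{366063 + 2 \sqrt{87}}$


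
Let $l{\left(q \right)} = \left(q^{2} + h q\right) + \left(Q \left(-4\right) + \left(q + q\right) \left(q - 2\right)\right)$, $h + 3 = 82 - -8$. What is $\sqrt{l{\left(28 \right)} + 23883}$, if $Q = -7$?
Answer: $\sqrt{28587} \approx 169.08$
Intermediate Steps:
$h = 87$ ($h = -3 + \left(82 - -8\right) = -3 + \left(82 + 8\right) = -3 + 90 = 87$)
$l{\left(q \right)} = 28 + q^{2} + 87 q + 2 q \left(-2 + q\right)$ ($l{\left(q \right)} = \left(q^{2} + 87 q\right) + \left(\left(-7\right) \left(-4\right) + \left(q + q\right) \left(q - 2\right)\right) = \left(q^{2} + 87 q\right) + \left(28 + 2 q \left(-2 + q\right)\right) = 28 + q^{2} + 87 q + 2 q \left(-2 + q\right)$)
$\sqrt{l{\left(28 \right)} + 23883} = \sqrt{\left(28 + 3 \cdot 28^{2} + 83 \cdot 28\right) + 23883} = \sqrt{\left(28 + 3 \cdot 784 + 2324\right) + 23883} = \sqrt{\left(28 + 2352 + 2324\right) + 23883} = \sqrt{4704 + 23883} = \sqrt{28587}$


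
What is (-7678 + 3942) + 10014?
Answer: 6278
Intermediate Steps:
(-7678 + 3942) + 10014 = -3736 + 10014 = 6278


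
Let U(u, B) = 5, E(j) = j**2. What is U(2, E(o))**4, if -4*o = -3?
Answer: 625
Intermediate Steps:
o = 3/4 (o = -1/4*(-3) = 3/4 ≈ 0.75000)
U(2, E(o))**4 = 5**4 = 625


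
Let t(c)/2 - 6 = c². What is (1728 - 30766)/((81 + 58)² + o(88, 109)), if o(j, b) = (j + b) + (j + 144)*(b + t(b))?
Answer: -14519/2780187 ≈ -0.0052223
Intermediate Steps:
t(c) = 12 + 2*c²
o(j, b) = b + j + (144 + j)*(12 + b + 2*b²) (o(j, b) = (j + b) + (j + 144)*(b + (12 + 2*b²)) = (b + j) + (144 + j)*(12 + b + 2*b²) = b + j + (144 + j)*(12 + b + 2*b²))
(1728 - 30766)/((81 + 58)² + o(88, 109)) = (1728 - 30766)/((81 + 58)² + (1728 + 88 + 145*109 + 288*109² + 109*88 + 2*88*(6 + 109²))) = -29038/(139² + (1728 + 88 + 15805 + 288*11881 + 9592 + 2*88*(6 + 11881))) = -29038/(19321 + (1728 + 88 + 15805 + 3421728 + 9592 + 2*88*11887)) = -29038/(19321 + (1728 + 88 + 15805 + 3421728 + 9592 + 2092112)) = -29038/(19321 + 5541053) = -29038/5560374 = -29038*1/5560374 = -14519/2780187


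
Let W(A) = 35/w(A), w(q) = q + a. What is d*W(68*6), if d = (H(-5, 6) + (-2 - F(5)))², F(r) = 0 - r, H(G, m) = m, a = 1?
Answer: 2835/409 ≈ 6.9315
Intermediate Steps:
F(r) = -r
w(q) = 1 + q (w(q) = q + 1 = 1 + q)
W(A) = 35/(1 + A)
d = 81 (d = (6 + (-2 - (-1)*5))² = (6 + (-2 - 1*(-5)))² = (6 + (-2 + 5))² = (6 + 3)² = 9² = 81)
d*W(68*6) = 81*(35/(1 + 68*6)) = 81*(35/(1 + 408)) = 81*(35/409) = 2835/409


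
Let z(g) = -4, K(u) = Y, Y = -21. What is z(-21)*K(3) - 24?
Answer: 60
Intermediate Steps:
K(u) = -21
z(-21)*K(3) - 24 = -4*(-21) - 24 = 84 - 24 = 60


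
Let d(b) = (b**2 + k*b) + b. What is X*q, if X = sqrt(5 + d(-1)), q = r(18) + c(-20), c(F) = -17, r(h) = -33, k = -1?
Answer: -50*sqrt(6) ≈ -122.47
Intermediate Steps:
d(b) = b**2 (d(b) = (b**2 - b) + b = b**2)
q = -50 (q = -33 - 17 = -50)
X = sqrt(6) (X = sqrt(5 + (-1)**2) = sqrt(5 + 1) = sqrt(6) ≈ 2.4495)
X*q = sqrt(6)*(-50) = -50*sqrt(6)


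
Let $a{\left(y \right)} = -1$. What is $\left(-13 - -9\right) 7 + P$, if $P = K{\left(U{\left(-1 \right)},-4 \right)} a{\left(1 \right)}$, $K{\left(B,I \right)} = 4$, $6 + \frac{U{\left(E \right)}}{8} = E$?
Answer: $-32$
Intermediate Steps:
$U{\left(E \right)} = -48 + 8 E$
$P = -4$ ($P = 4 \left(-1\right) = -4$)
$\left(-13 - -9\right) 7 + P = \left(-13 - -9\right) 7 - 4 = \left(-13 + 9\right) 7 - 4 = \left(-4\right) 7 - 4 = -28 - 4 = -32$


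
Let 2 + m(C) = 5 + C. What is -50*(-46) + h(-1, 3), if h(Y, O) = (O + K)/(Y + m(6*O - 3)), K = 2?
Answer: 39105/17 ≈ 2300.3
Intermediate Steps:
m(C) = 3 + C (m(C) = -2 + (5 + C) = 3 + C)
h(Y, O) = (2 + O)/(Y + 6*O) (h(Y, O) = (O + 2)/(Y + (3 + (6*O - 3))) = (2 + O)/(Y + (3 + (-3 + 6*O))) = (2 + O)/(Y + 6*O))
-50*(-46) + h(-1, 3) = -50*(-46) + (2 + 3)/(-1 + 6*3) = 2300 + 5/(-1 + 18) = 2300 + 5/17 = 39105/17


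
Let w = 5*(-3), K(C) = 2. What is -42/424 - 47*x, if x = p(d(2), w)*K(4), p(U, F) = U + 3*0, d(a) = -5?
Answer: 99619/212 ≈ 469.90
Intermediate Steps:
w = -15
p(U, F) = U (p(U, F) = U + 0 = U)
x = -10 (x = -5*2 = -10)
-42/424 - 47*x = -42/424 - 47/(1/(-10)) = -42*1/424 - 47/(-1/10) = -21/212 - 47*(-10) = -21/212 + 470 = 99619/212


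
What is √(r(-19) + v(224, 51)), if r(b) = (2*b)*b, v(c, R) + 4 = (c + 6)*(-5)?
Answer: 12*I*√3 ≈ 20.785*I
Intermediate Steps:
v(c, R) = -34 - 5*c (v(c, R) = -4 + (c + 6)*(-5) = -4 + (6 + c)*(-5) = -4 + (-30 - 5*c) = -34 - 5*c)
r(b) = 2*b²
√(r(-19) + v(224, 51)) = √(2*(-19)² + (-34 - 5*224)) = √(2*361 + (-34 - 1120)) = √(722 - 1154) = √(-432) = 12*I*√3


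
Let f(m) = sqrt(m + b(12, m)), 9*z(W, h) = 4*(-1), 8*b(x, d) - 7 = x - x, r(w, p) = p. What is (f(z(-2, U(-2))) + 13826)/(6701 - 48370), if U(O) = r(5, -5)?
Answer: -13826/41669 - sqrt(62)/500028 ≈ -0.33182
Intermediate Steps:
U(O) = -5
b(x, d) = 7/8 (b(x, d) = 7/8 + (x - x)/8 = 7/8 + (1/8)*0 = 7/8 + 0 = 7/8)
z(W, h) = -4/9 (z(W, h) = (4*(-1))/9 = (1/9)*(-4) = -4/9)
f(m) = sqrt(7/8 + m) (f(m) = sqrt(m + 7/8) = sqrt(7/8 + m))
(f(z(-2, U(-2))) + 13826)/(6701 - 48370) = (sqrt(14 + 16*(-4/9))/4 + 13826)/(6701 - 48370) = (sqrt(14 - 64/9)/4 + 13826)/(-41669) = (sqrt(62/9)/4 + 13826)*(-1/41669) = ((sqrt(62)/3)/4 + 13826)*(-1/41669) = (sqrt(62)/12 + 13826)*(-1/41669) = (13826 + sqrt(62)/12)*(-1/41669) = -13826/41669 - sqrt(62)/500028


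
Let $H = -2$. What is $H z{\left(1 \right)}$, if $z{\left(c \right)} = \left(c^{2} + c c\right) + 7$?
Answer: $-18$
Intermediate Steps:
$z{\left(c \right)} = 7 + 2 c^{2}$ ($z{\left(c \right)} = \left(c^{2} + c^{2}\right) + 7 = 2 c^{2} + 7 = 7 + 2 c^{2}$)
$H z{\left(1 \right)} = - 2 \left(7 + 2 \cdot 1^{2}\right) = - 2 \left(7 + 2 \cdot 1\right) = - 2 \left(7 + 2\right) = \left(-2\right) 9 = -18$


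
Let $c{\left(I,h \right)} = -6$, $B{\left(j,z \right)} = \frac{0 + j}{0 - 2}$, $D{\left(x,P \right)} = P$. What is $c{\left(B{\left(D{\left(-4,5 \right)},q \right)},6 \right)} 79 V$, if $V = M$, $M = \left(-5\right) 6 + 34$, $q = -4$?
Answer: $-1896$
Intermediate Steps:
$B{\left(j,z \right)} = - \frac{j}{2}$ ($B{\left(j,z \right)} = \frac{j}{-2} = j \left(- \frac{1}{2}\right) = - \frac{j}{2}$)
$M = 4$ ($M = -30 + 34 = 4$)
$V = 4$
$c{\left(B{\left(D{\left(-4,5 \right)},q \right)},6 \right)} 79 V = \left(-6\right) 79 \cdot 4 = \left(-474\right) 4 = -1896$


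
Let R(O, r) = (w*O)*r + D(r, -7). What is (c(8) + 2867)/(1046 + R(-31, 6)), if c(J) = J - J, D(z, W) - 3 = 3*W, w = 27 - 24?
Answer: 61/10 ≈ 6.1000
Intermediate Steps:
w = 3
D(z, W) = 3 + 3*W
R(O, r) = -18 + 3*O*r (R(O, r) = (3*O)*r + (3 + 3*(-7)) = 3*O*r + (3 - 21) = 3*O*r - 18 = -18 + 3*O*r)
c(J) = 0
(c(8) + 2867)/(1046 + R(-31, 6)) = (0 + 2867)/(1046 + (-18 + 3*(-31)*6)) = 2867/(1046 + (-18 - 558)) = 2867/(1046 - 576) = 2867/470 = 2867*(1/470) = 61/10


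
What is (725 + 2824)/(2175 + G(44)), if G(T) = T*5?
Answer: 3549/2395 ≈ 1.4818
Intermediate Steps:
G(T) = 5*T
(725 + 2824)/(2175 + G(44)) = (725 + 2824)/(2175 + 5*44) = 3549/(2175 + 220) = 3549/2395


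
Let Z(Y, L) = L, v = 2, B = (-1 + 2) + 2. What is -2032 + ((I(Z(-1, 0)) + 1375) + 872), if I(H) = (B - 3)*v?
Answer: 215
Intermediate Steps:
B = 3 (B = 1 + 2 = 3)
I(H) = 0 (I(H) = (3 - 3)*2 = 0*2 = 0)
-2032 + ((I(Z(-1, 0)) + 1375) + 872) = -2032 + ((0 + 1375) + 872) = -2032 + (1375 + 872) = -2032 + 2247 = 215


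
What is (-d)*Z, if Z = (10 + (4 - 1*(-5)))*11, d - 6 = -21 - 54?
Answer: 14421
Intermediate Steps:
d = -69 (d = 6 + (-21 - 54) = 6 - 75 = -69)
Z = 209 (Z = (10 + (4 + 5))*11 = (10 + 9)*11 = 19*11 = 209)
(-d)*Z = -1*(-69)*209 = 69*209 = 14421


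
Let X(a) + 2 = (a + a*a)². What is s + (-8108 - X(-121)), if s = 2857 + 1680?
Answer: -210833969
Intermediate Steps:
X(a) = -2 + (a + a²)² (X(a) = -2 + (a + a*a)² = -2 + (a + a²)²)
s = 4537
s + (-8108 - X(-121)) = 4537 + (-8108 - (-2 + (-121)²*(1 - 121)²)) = 4537 + (-8108 - (-2 + 14641*(-120)²)) = 4537 + (-8108 - (-2 + 14641*14400)) = 4537 + (-8108 - (-2 + 210830400)) = 4537 + (-8108 - 1*210830398) = 4537 + (-8108 - 210830398) = 4537 - 210838506 = -210833969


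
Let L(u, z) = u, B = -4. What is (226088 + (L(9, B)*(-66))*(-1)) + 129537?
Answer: 356219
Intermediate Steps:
(226088 + (L(9, B)*(-66))*(-1)) + 129537 = (226088 + (9*(-66))*(-1)) + 129537 = (226088 - 594*(-1)) + 129537 = (226088 + 594) + 129537 = 226682 + 129537 = 356219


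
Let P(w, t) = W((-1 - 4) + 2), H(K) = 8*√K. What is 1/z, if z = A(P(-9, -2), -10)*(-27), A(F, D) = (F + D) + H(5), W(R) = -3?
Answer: -13/4077 - 8*√5/4077 ≈ -0.0075763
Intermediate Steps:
P(w, t) = -3
A(F, D) = D + F + 8*√5 (A(F, D) = (F + D) + 8*√5 = (D + F) + 8*√5 = D + F + 8*√5)
z = 351 - 216*√5 (z = (-10 - 3 + 8*√5)*(-27) = (-13 + 8*√5)*(-27) = 351 - 216*√5 ≈ -131.99)
1/z = 1/(351 - 216*√5)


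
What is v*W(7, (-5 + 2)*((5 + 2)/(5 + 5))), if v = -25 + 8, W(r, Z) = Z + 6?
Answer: -663/10 ≈ -66.300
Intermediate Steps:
W(r, Z) = 6 + Z
v = -17
v*W(7, (-5 + 2)*((5 + 2)/(5 + 5))) = -17*(6 + (-5 + 2)*((5 + 2)/(5 + 5))) = -17*(6 - 21/10) = -17*39/10 = -663/10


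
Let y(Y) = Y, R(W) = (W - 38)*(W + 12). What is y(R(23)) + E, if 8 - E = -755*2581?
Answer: 1948138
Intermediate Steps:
R(W) = (-38 + W)*(12 + W)
E = 1948663 (E = 8 - (-755)*2581 = 8 - 1*(-1948655) = 8 + 1948655 = 1948663)
y(R(23)) + E = (-456 + 23² - 26*23) + 1948663 = (-456 + 529 - 598) + 1948663 = -525 + 1948663 = 1948138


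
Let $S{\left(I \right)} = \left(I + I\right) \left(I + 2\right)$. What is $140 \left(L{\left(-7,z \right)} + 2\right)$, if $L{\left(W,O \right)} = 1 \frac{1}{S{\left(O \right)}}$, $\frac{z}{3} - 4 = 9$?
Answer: $\frac{447790}{1599} \approx 280.04$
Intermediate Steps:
$z = 39$ ($z = 12 + 3 \cdot 9 = 12 + 27 = 39$)
$S{\left(I \right)} = 2 I \left(2 + I\right)$
$L{\left(W,O \right)} = \frac{1}{2 O \left(2 + O\right)}$ ($L{\left(W,O \right)} = 1 \frac{1}{2 O \left(2 + O\right)} = \frac{1}{2 O \left(2 + O\right)}$)
$140 \left(L{\left(-7,z \right)} + 2\right) = 140 \left(\frac{1}{2 \cdot 39 \left(2 + 39\right)} + 2\right) = 140 \left(\frac{1}{2} \cdot \frac{1}{39} \cdot \frac{1}{41} + 2\right) = 140 \left(\frac{1}{3198} + 2\right) = 140 \cdot \frac{6397}{3198} = \frac{447790}{1599}$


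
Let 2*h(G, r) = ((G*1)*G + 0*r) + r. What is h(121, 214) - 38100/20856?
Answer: 6452910/869 ≈ 7425.7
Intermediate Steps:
h(G, r) = r/2 + G²/2 (h(G, r) = (((G*1)*G + 0*r) + r)/2 = ((G*G + 0) + r)/2 = ((G² + 0) + r)/2 = (G² + r)/2 = (r + G²)/2 = r/2 + G²/2)
h(121, 214) - 38100/20856 = ((½)*214 + (½)*121²) - 38100/20856 = (107 + (½)*14641) - 38100/20856 = (107 + 14641/2) - 1*3175/1738 = 14855/2 - 3175/1738 = 6452910/869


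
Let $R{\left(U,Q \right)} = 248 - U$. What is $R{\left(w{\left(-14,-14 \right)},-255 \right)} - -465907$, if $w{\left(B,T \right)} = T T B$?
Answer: $468899$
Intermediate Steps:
$w{\left(B,T \right)} = B T^{2}$ ($w{\left(B,T \right)} = T^{2} B = B T^{2}$)
$R{\left(w{\left(-14,-14 \right)},-255 \right)} - -465907 = \left(248 - - 14 \left(-14\right)^{2}\right) - -465907 = \left(248 - \left(-14\right) 196\right) + 465907 = \left(248 - -2744\right) + 465907 = \left(248 + 2744\right) + 465907 = 2992 + 465907 = 468899$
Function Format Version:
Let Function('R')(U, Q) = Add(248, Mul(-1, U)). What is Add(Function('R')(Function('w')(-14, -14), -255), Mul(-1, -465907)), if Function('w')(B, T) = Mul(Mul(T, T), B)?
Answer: 468899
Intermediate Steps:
Function('w')(B, T) = Mul(B, Pow(T, 2)) (Function('w')(B, T) = Mul(Pow(T, 2), B) = Mul(B, Pow(T, 2)))
Add(Function('R')(Function('w')(-14, -14), -255), Mul(-1, -465907)) = Add(Add(248, Mul(-1, Mul(-14, Pow(-14, 2)))), Mul(-1, -465907)) = Add(Add(248, Mul(-1, Mul(-14, 196))), 465907) = Add(Add(248, Mul(-1, -2744)), 465907) = Add(Add(248, 2744), 465907) = Add(2992, 465907) = 468899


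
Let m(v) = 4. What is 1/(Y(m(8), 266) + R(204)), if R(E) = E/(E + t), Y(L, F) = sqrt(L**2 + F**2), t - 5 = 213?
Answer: -10761/1575414904 + 44521*sqrt(17693)/1575414904 ≈ 0.0037522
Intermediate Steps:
t = 218 (t = 5 + 213 = 218)
Y(L, F) = sqrt(F**2 + L**2)
R(E) = E/(218 + E) (R(E) = E/(E + 218) = E/(218 + E))
1/(Y(m(8), 266) + R(204)) = 1/(sqrt(266**2 + 4**2) + 204/(218 + 204)) = 1/(sqrt(70756 + 16) + 204/422) = 1/(sqrt(70772) + 204*(1/422)) = 1/(2*sqrt(17693) + 102/211) = 1/(102/211 + 2*sqrt(17693))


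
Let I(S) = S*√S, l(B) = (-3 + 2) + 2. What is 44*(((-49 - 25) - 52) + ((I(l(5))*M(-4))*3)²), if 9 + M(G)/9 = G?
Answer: 5415300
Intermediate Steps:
M(G) = -81 + 9*G
l(B) = 1 (l(B) = -1 + 2 = 1)
I(S) = S^(3/2)
44*(((-49 - 25) - 52) + ((I(l(5))*M(-4))*3)²) = 44*(((-49 - 25) - 52) + ((1^(3/2)*(-81 + 9*(-4)))*3)²) = 44*((-74 - 52) + ((1*(-81 - 36))*3)²) = 44*(-126 + ((1*(-117))*3)²) = 44*(-126 + (-117*3)²) = 44*(-126 + (-351)²) = 44*(-126 + 123201) = 44*123075 = 5415300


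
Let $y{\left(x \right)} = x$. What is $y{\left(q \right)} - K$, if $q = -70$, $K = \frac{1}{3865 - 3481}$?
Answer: $- \frac{26881}{384} \approx -70.003$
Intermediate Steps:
$K = \frac{1}{384} \approx 0.0026042$
$y{\left(q \right)} - K = -70 - \frac{1}{384} = - \frac{26881}{384}$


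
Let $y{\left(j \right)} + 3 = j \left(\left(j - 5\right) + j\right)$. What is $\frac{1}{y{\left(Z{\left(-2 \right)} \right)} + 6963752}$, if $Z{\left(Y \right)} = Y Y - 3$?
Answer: $\frac{1}{6963746} \approx 1.436 \cdot 10^{-7}$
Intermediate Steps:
$Z{\left(Y \right)} = -3 + Y^{2}$ ($Z{\left(Y \right)} = Y^{2} - 3 = -3 + Y^{2}$)
$y{\left(j \right)} = -3 + j \left(-5 + 2 j\right)$ ($y{\left(j \right)} = -3 + j \left(\left(j - 5\right) + j\right) = -3 + j \left(\left(-5 + j\right) + j\right) = -3 + j \left(-5 + 2 j\right)$)
$\frac{1}{y{\left(Z{\left(-2 \right)} \right)} + 6963752} = \frac{1}{\left(-3 - 5 \left(-3 + \left(-2\right)^{2}\right) + 2 \left(-3 + \left(-2\right)^{2}\right)^{2}\right) + 6963752} = \frac{1}{\left(-3 - 5 \left(-3 + 4\right) + 2 \left(-3 + 4\right)^{2}\right) + 6963752} = \frac{1}{\left(-3 - 5 + 2 \cdot 1^{2}\right) + 6963752} = \frac{1}{\left(-3 - 5 + 2 \cdot 1\right) + 6963752} = \frac{1}{\left(-3 - 5 + 2\right) + 6963752} = \frac{1}{-6 + 6963752} = \frac{1}{6963746}$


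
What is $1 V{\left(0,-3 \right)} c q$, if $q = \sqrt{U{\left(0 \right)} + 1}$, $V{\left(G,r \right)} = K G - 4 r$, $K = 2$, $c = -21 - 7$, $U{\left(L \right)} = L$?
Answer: $-336$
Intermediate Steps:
$c = -28$
$V{\left(G,r \right)} = - 4 r + 2 G$ ($V{\left(G,r \right)} = 2 G - 4 r = - 4 r + 2 G$)
$q = 1$ ($q = \sqrt{0 + 1} = \sqrt{1} = 1$)
$1 V{\left(0,-3 \right)} c q = 1 \left(\left(-4\right) \left(-3\right) + 2 \cdot 0\right) \left(-28\right) 1 = 1 \left(12 + 0\right) \left(-28\right) 1 = 1 \cdot 12 \left(-28\right) 1 = 12 \left(-28\right) 1 = \left(-336\right) 1 = -336$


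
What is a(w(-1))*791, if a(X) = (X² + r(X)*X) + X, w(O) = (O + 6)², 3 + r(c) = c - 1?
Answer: 929425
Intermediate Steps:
r(c) = -4 + c (r(c) = -3 + (c - 1) = -3 + (-1 + c) = -4 + c)
w(O) = (6 + O)²
a(X) = X + X² + X*(-4 + X) (a(X) = (X² + (-4 + X)*X) + X = (X² + X*(-4 + X)) + X = X + X² + X*(-4 + X))
a(w(-1))*791 = ((6 - 1)²*(-3 + 2*(6 - 1)²))*791 = (5²*(-3 + 2*5²))*791 = (25*(-3 + 2*25))*791 = (25*(-3 + 50))*791 = (25*47)*791 = 1175*791 = 929425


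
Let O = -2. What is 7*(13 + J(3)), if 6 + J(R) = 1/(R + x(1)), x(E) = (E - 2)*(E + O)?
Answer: 203/4 ≈ 50.750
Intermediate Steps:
x(E) = (-2 + E)² (x(E) = (E - 2)*(E - 2) = (-2 + E)*(-2 + E) = (-2 + E)²)
J(R) = -6 + 1/(1 + R) (J(R) = -6 + 1/(R + (4 + 1² - 4*1)) = -6 + 1/(R + (4 + 1 - 4)) = -6 + 1/(R + 1) = -6 + 1/(1 + R))
7*(13 + J(3)) = 7*(13 + (-5 - 6*3)/(1 + 3)) = 7*(13 + (-5 - 18)/4) = 7*(13 + (¼)*(-23)) = 7*(13 - 23/4) = 7*(29/4) = 203/4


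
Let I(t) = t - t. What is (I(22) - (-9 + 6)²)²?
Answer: 81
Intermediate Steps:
I(t) = 0
(I(22) - (-9 + 6)²)² = (0 - (-9 + 6)²)² = (0 - 1*(-3)²)² = (0 - 1*9)² = (0 - 9)² = (-9)² = 81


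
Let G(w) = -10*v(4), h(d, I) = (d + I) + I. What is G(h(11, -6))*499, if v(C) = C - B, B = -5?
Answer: -44910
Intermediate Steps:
h(d, I) = d + 2*I (h(d, I) = (I + d) + I = d + 2*I)
v(C) = 5 + C (v(C) = C - 1*(-5) = C + 5 = 5 + C)
G(w) = -90 (G(w) = -10*(5 + 4) = -10*9 = -90)
G(h(11, -6))*499 = -90*499 = -44910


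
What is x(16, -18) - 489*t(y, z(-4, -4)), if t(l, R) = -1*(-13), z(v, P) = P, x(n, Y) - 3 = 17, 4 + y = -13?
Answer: -6337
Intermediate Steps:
y = -17 (y = -4 - 13 = -17)
x(n, Y) = 20 (x(n, Y) = 3 + 17 = 20)
t(l, R) = 13
x(16, -18) - 489*t(y, z(-4, -4)) = 20 - 489*13 = 20 - 6357 = -6337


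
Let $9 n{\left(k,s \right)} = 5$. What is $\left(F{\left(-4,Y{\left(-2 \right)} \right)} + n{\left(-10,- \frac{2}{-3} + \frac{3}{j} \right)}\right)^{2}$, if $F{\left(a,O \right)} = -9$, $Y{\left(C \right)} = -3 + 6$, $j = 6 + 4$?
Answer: $\frac{5776}{81} \approx 71.309$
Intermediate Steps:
$j = 10$
$n{\left(k,s \right)} = \frac{5}{9}$ ($n{\left(k,s \right)} = \frac{1}{9} \cdot 5 = \frac{5}{9}$)
$Y{\left(C \right)} = 3$
$\left(F{\left(-4,Y{\left(-2 \right)} \right)} + n{\left(-10,- \frac{2}{-3} + \frac{3}{j} \right)}\right)^{2} = \left(-9 + \frac{5}{9}\right)^{2} = \left(- \frac{76}{9}\right)^{2} = \frac{5776}{81}$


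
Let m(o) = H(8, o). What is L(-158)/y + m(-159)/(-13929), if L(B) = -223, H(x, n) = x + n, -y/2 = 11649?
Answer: 2208055/108172614 ≈ 0.020412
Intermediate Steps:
y = -23298 (y = -2*11649 = -23298)
H(x, n) = n + x
m(o) = 8 + o (m(o) = o + 8 = 8 + o)
L(-158)/y + m(-159)/(-13929) = -223/(-23298) + (8 - 159)/(-13929) = -223*(-1/23298) - 151*(-1/13929) = 223/23298 + 151/13929 = 2208055/108172614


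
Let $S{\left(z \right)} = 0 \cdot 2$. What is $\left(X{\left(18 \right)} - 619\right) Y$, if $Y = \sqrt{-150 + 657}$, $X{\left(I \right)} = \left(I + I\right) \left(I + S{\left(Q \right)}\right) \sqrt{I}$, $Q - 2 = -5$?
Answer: $- 8047 \sqrt{3} + 25272 \sqrt{6} \approx 47966.0$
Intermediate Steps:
$Q = -3$ ($Q = 2 - 5 = -3$)
$S{\left(z \right)} = 0$
$X{\left(I \right)} = 2 I^{\frac{5}{2}}$ ($X{\left(I \right)} = \left(I + I\right) \left(I + 0\right) \sqrt{I} = 2 I I \sqrt{I} = 2 I^{2} \sqrt{I} = 2 I^{\frac{5}{2}}$)
$Y = 13 \sqrt{3}$ ($Y = \sqrt{507} = 13 \sqrt{3} \approx 22.517$)
$\left(X{\left(18 \right)} - 619\right) Y = \left(2 \cdot 18^{\frac{5}{2}} - 619\right) 13 \sqrt{3} = \left(2 \cdot 972 \sqrt{2} - 619\right) 13 \sqrt{3} = \left(1944 \sqrt{2} - 619\right) 13 \sqrt{3} = \left(-619 + 1944 \sqrt{2}\right) 13 \sqrt{3} = 13 \sqrt{3} \left(-619 + 1944 \sqrt{2}\right)$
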